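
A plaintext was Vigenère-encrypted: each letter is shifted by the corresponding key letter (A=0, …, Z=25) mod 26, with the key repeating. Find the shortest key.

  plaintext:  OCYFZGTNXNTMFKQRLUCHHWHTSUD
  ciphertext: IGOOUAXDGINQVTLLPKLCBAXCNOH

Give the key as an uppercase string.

UEQJV

  i= 0: I-O = 20 → U
  i= 1: G-C =  4 → E
  i= 2: O-Y = 16 → Q
  i= 3: O-F =  9 → J
  i= 4: U-Z = 21 → V
  i= 5: A-G = 20 → U
  i= 6: X-T =  4 → E
  i= 7: D-N = 16 → Q
  i= 8: G-X =  9 → J
  i= 9: I-N = 21 → V
  i=10: N-T = 20 → U
  i=11: Q-M =  4 → E
  i=12: V-F = 16 → Q
  i=13: T-K =  9 → J
  i=14: L-Q = 21 → V
  i=15: L-R = 20 → U
  i=16: P-L =  4 → E
  i=17: K-U = 16 → Q
  i=18: L-C =  9 → J
  i=19: C-H = 21 → V
  i=20: B-H = 20 → U
  i=21: A-W =  4 → E
  i=22: X-H = 16 → Q
  i=23: C-T =  9 → J
  i=24: N-S = 21 → V
  i=25: O-U = 20 → U
  i=26: H-D =  4 → E
  shifts repeat with period 5: UEQJV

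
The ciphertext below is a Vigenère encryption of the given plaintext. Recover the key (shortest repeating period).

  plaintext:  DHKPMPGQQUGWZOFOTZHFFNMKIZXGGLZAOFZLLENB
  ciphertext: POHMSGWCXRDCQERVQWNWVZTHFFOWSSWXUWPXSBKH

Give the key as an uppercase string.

MHXXGRQ

  i= 0: P-D = 12 → M
  i= 1: O-H =  7 → H
  i= 2: H-K = 23 → X
  i= 3: M-P = 23 → X
  i= 4: S-M =  6 → G
  i= 5: G-P = 17 → R
  i= 6: W-G = 16 → Q
  i= 7: C-Q = 12 → M
  i= 8: X-Q =  7 → H
  i= 9: R-U = 23 → X
  i=10: D-G = 23 → X
  i=11: C-W =  6 → G
  i=12: Q-Z = 17 → R
  i=13: E-O = 16 → Q
  i=14: R-F = 12 → M
  i=15: V-O =  7 → H
  i=16: Q-T = 23 → X
  i=17: W-Z = 23 → X
  i=18: N-H =  6 → G
  i=19: W-F = 17 → R
  i=20: V-F = 16 → Q
  i=21: Z-N = 12 → M
  i=22: T-M =  7 → H
  i=23: H-K = 23 → X
  i=24: F-I = 23 → X
  i=25: F-Z =  6 → G
  i=26: O-X = 17 → R
  i=27: W-G = 16 → Q
  i=28: S-G = 12 → M
  i=29: S-L =  7 → H
  i=30: W-Z = 23 → X
  i=31: X-A = 23 → X
  i=32: U-O =  6 → G
  i=33: W-F = 17 → R
  i=34: P-Z = 16 → Q
  i=35: X-L = 12 → M
  i=36: S-L =  7 → H
  i=37: B-E = 23 → X
  i=38: K-N = 23 → X
  i=39: H-B =  6 → G
  shifts repeat with period 7: MHXXGRQ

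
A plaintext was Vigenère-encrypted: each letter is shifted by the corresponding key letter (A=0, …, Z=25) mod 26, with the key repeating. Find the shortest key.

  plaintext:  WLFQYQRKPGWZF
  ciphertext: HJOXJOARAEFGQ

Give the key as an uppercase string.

  i= 0: H-W = 11 → L
  i= 1: J-L = 24 → Y
  i= 2: O-F =  9 → J
  i= 3: X-Q =  7 → H
  i= 4: J-Y = 11 → L
  i= 5: O-Q = 24 → Y
  i= 6: A-R =  9 → J
  i= 7: R-K =  7 → H
  i= 8: A-P = 11 → L
  i= 9: E-G = 24 → Y
  i=10: F-W =  9 → J
  i=11: G-Z =  7 → H
  i=12: Q-F = 11 → L
  shifts repeat with period 4: LYJH

LYJH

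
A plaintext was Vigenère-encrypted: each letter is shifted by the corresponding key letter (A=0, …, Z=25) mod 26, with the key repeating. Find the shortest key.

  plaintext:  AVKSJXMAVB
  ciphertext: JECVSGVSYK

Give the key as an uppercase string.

JJSDJ

  i= 0: J-A =  9 → J
  i= 1: E-V =  9 → J
  i= 2: C-K = 18 → S
  i= 3: V-S =  3 → D
  i= 4: S-J =  9 → J
  i= 5: G-X =  9 → J
  i= 6: V-M =  9 → J
  i= 7: S-A = 18 → S
  i= 8: Y-V =  3 → D
  i= 9: K-B =  9 → J
  shifts repeat with period 5: JJSDJ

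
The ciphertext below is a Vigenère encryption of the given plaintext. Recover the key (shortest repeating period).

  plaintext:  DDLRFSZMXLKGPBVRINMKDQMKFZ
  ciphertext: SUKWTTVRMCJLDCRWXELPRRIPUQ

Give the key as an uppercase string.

  i= 0: S-D = 15 → P
  i= 1: U-D = 17 → R
  i= 2: K-L = 25 → Z
  i= 3: W-R =  5 → F
  i= 4: T-F = 14 → O
  i= 5: T-S =  1 → B
  i= 6: V-Z = 22 → W
  i= 7: R-M =  5 → F
  i= 8: M-X = 15 → P
  i= 9: C-L = 17 → R
  i=10: J-K = 25 → Z
  i=11: L-G =  5 → F
  i=12: D-P = 14 → O
  i=13: C-B =  1 → B
  i=14: R-V = 22 → W
  i=15: W-R =  5 → F
  i=16: X-I = 15 → P
  i=17: E-N = 17 → R
  i=18: L-M = 25 → Z
  i=19: P-K =  5 → F
  i=20: R-D = 14 → O
  i=21: R-Q =  1 → B
  i=22: I-M = 22 → W
  i=23: P-K =  5 → F
  i=24: U-F = 15 → P
  i=25: Q-Z = 17 → R
  shifts repeat with period 8: PRZFOBWF

PRZFOBWF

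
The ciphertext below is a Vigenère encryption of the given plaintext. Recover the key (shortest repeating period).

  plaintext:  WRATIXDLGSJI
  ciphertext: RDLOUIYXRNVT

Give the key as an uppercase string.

  i= 0: R-W = 21 → V
  i= 1: D-R = 12 → M
  i= 2: L-A = 11 → L
  i= 3: O-T = 21 → V
  i= 4: U-I = 12 → M
  i= 5: I-X = 11 → L
  i= 6: Y-D = 21 → V
  i= 7: X-L = 12 → M
  i= 8: R-G = 11 → L
  i= 9: N-S = 21 → V
  i=10: V-J = 12 → M
  i=11: T-I = 11 → L
  shifts repeat with period 3: VML

VML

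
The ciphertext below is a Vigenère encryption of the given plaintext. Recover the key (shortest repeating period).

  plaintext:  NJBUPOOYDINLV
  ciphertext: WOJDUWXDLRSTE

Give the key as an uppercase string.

JFI

  i= 0: W-N =  9 → J
  i= 1: O-J =  5 → F
  i= 2: J-B =  8 → I
  i= 3: D-U =  9 → J
  i= 4: U-P =  5 → F
  i= 5: W-O =  8 → I
  i= 6: X-O =  9 → J
  i= 7: D-Y =  5 → F
  i= 8: L-D =  8 → I
  i= 9: R-I =  9 → J
  i=10: S-N =  5 → F
  i=11: T-L =  8 → I
  i=12: E-V =  9 → J
  shifts repeat with period 3: JFI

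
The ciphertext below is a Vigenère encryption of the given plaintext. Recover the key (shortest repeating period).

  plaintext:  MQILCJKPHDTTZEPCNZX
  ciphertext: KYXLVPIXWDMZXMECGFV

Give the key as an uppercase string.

YIPATG

  i= 0: K-M = 24 → Y
  i= 1: Y-Q =  8 → I
  i= 2: X-I = 15 → P
  i= 3: L-L =  0 → A
  i= 4: V-C = 19 → T
  i= 5: P-J =  6 → G
  i= 6: I-K = 24 → Y
  i= 7: X-P =  8 → I
  i= 8: W-H = 15 → P
  i= 9: D-D =  0 → A
  i=10: M-T = 19 → T
  i=11: Z-T =  6 → G
  i=12: X-Z = 24 → Y
  i=13: M-E =  8 → I
  i=14: E-P = 15 → P
  i=15: C-C =  0 → A
  i=16: G-N = 19 → T
  i=17: F-Z =  6 → G
  i=18: V-X = 24 → Y
  shifts repeat with period 6: YIPATG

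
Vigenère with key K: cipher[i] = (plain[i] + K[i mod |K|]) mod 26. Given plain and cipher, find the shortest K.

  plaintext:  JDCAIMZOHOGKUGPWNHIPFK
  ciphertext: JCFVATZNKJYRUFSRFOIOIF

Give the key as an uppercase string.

  i= 0: J-J =  0 → A
  i= 1: C-D = 25 → Z
  i= 2: F-C =  3 → D
  i= 3: V-A = 21 → V
  i= 4: A-I = 18 → S
  i= 5: T-M =  7 → H
  i= 6: Z-Z =  0 → A
  i= 7: N-O = 25 → Z
  i= 8: K-H =  3 → D
  i= 9: J-O = 21 → V
  i=10: Y-G = 18 → S
  i=11: R-K =  7 → H
  i=12: U-U =  0 → A
  i=13: F-G = 25 → Z
  i=14: S-P =  3 → D
  i=15: R-W = 21 → V
  i=16: F-N = 18 → S
  i=17: O-H =  7 → H
  i=18: I-I =  0 → A
  i=19: O-P = 25 → Z
  i=20: I-F =  3 → D
  i=21: F-K = 21 → V
  shifts repeat with period 6: AZDVSH

AZDVSH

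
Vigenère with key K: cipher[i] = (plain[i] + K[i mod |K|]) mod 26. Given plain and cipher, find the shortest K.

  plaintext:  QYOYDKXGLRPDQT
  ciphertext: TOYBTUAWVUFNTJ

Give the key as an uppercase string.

DQK

  i= 0: T-Q =  3 → D
  i= 1: O-Y = 16 → Q
  i= 2: Y-O = 10 → K
  i= 3: B-Y =  3 → D
  i= 4: T-D = 16 → Q
  i= 5: U-K = 10 → K
  i= 6: A-X =  3 → D
  i= 7: W-G = 16 → Q
  i= 8: V-L = 10 → K
  i= 9: U-R =  3 → D
  i=10: F-P = 16 → Q
  i=11: N-D = 10 → K
  i=12: T-Q =  3 → D
  i=13: J-T = 16 → Q
  shifts repeat with period 3: DQK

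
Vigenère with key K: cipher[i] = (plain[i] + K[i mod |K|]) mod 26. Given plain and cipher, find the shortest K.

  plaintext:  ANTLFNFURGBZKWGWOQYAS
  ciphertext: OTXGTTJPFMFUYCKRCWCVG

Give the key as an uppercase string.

  i= 0: O-A = 14 → O
  i= 1: T-N =  6 → G
  i= 2: X-T =  4 → E
  i= 3: G-L = 21 → V
  i= 4: T-F = 14 → O
  i= 5: T-N =  6 → G
  i= 6: J-F =  4 → E
  i= 7: P-U = 21 → V
  i= 8: F-R = 14 → O
  i= 9: M-G =  6 → G
  i=10: F-B =  4 → E
  i=11: U-Z = 21 → V
  i=12: Y-K = 14 → O
  i=13: C-W =  6 → G
  i=14: K-G =  4 → E
  i=15: R-W = 21 → V
  i=16: C-O = 14 → O
  i=17: W-Q =  6 → G
  i=18: C-Y =  4 → E
  i=19: V-A = 21 → V
  i=20: G-S = 14 → O
  shifts repeat with period 4: OGEV

OGEV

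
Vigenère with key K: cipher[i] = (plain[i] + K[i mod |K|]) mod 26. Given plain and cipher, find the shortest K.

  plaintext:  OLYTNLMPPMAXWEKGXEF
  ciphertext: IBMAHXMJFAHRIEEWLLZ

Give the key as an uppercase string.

  i= 0: I-O = 20 → U
  i= 1: B-L = 16 → Q
  i= 2: M-Y = 14 → O
  i= 3: A-T =  7 → H
  i= 4: H-N = 20 → U
  i= 5: X-L = 12 → M
  i= 6: M-M =  0 → A
  i= 7: J-P = 20 → U
  i= 8: F-P = 16 → Q
  i= 9: A-M = 14 → O
  i=10: H-A =  7 → H
  i=11: R-X = 20 → U
  i=12: I-W = 12 → M
  i=13: E-E =  0 → A
  i=14: E-K = 20 → U
  i=15: W-G = 16 → Q
  i=16: L-X = 14 → O
  i=17: L-E =  7 → H
  i=18: Z-F = 20 → U
  shifts repeat with period 7: UQOHUMA

UQOHUMA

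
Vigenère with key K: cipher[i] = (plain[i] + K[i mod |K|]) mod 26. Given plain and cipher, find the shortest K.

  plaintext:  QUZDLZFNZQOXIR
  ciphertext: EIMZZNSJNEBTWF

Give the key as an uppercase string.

OONW

  i= 0: E-Q = 14 → O
  i= 1: I-U = 14 → O
  i= 2: M-Z = 13 → N
  i= 3: Z-D = 22 → W
  i= 4: Z-L = 14 → O
  i= 5: N-Z = 14 → O
  i= 6: S-F = 13 → N
  i= 7: J-N = 22 → W
  i= 8: N-Z = 14 → O
  i= 9: E-Q = 14 → O
  i=10: B-O = 13 → N
  i=11: T-X = 22 → W
  i=12: W-I = 14 → O
  i=13: F-R = 14 → O
  shifts repeat with period 4: OONW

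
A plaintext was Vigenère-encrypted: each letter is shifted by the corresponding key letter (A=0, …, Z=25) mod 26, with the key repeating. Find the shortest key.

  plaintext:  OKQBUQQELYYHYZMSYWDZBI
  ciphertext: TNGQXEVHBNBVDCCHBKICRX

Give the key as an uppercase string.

  i= 0: T-O =  5 → F
  i= 1: N-K =  3 → D
  i= 2: G-Q = 16 → Q
  i= 3: Q-B = 15 → P
  i= 4: X-U =  3 → D
  i= 5: E-Q = 14 → O
  i= 6: V-Q =  5 → F
  i= 7: H-E =  3 → D
  i= 8: B-L = 16 → Q
  i= 9: N-Y = 15 → P
  i=10: B-Y =  3 → D
  i=11: V-H = 14 → O
  i=12: D-Y =  5 → F
  i=13: C-Z =  3 → D
  i=14: C-M = 16 → Q
  i=15: H-S = 15 → P
  i=16: B-Y =  3 → D
  i=17: K-W = 14 → O
  i=18: I-D =  5 → F
  i=19: C-Z =  3 → D
  i=20: R-B = 16 → Q
  i=21: X-I = 15 → P
  shifts repeat with period 6: FDQPDO

FDQPDO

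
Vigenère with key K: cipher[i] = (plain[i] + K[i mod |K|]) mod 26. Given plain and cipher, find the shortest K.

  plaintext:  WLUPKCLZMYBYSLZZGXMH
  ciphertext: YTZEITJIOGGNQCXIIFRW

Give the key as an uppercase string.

CIFPYRYJ

  i= 0: Y-W =  2 → C
  i= 1: T-L =  8 → I
  i= 2: Z-U =  5 → F
  i= 3: E-P = 15 → P
  i= 4: I-K = 24 → Y
  i= 5: T-C = 17 → R
  i= 6: J-L = 24 → Y
  i= 7: I-Z =  9 → J
  i= 8: O-M =  2 → C
  i= 9: G-Y =  8 → I
  i=10: G-B =  5 → F
  i=11: N-Y = 15 → P
  i=12: Q-S = 24 → Y
  i=13: C-L = 17 → R
  i=14: X-Z = 24 → Y
  i=15: I-Z =  9 → J
  i=16: I-G =  2 → C
  i=17: F-X =  8 → I
  i=18: R-M =  5 → F
  i=19: W-H = 15 → P
  shifts repeat with period 8: CIFPYRYJ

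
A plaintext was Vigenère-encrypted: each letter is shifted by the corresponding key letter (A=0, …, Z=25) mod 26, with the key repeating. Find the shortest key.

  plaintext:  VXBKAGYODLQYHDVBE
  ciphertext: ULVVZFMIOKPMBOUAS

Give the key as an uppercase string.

  i= 0: U-V = 25 → Z
  i= 1: L-X = 14 → O
  i= 2: V-B = 20 → U
  i= 3: V-K = 11 → L
  i= 4: Z-A = 25 → Z
  i= 5: F-G = 25 → Z
  i= 6: M-Y = 14 → O
  i= 7: I-O = 20 → U
  i= 8: O-D = 11 → L
  i= 9: K-L = 25 → Z
  i=10: P-Q = 25 → Z
  i=11: M-Y = 14 → O
  i=12: B-H = 20 → U
  i=13: O-D = 11 → L
  i=14: U-V = 25 → Z
  i=15: A-B = 25 → Z
  i=16: S-E = 14 → O
  shifts repeat with period 5: ZOULZ

ZOULZ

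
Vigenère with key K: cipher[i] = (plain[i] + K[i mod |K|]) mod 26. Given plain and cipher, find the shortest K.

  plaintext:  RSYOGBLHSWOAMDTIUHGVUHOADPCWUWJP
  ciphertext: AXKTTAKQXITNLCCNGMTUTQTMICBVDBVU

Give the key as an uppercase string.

JFMFNZZ

  i= 0: A-R =  9 → J
  i= 1: X-S =  5 → F
  i= 2: K-Y = 12 → M
  i= 3: T-O =  5 → F
  i= 4: T-G = 13 → N
  i= 5: A-B = 25 → Z
  i= 6: K-L = 25 → Z
  i= 7: Q-H =  9 → J
  i= 8: X-S =  5 → F
  i= 9: I-W = 12 → M
  i=10: T-O =  5 → F
  i=11: N-A = 13 → N
  i=12: L-M = 25 → Z
  i=13: C-D = 25 → Z
  i=14: C-T =  9 → J
  i=15: N-I =  5 → F
  i=16: G-U = 12 → M
  i=17: M-H =  5 → F
  i=18: T-G = 13 → N
  i=19: U-V = 25 → Z
  i=20: T-U = 25 → Z
  i=21: Q-H =  9 → J
  i=22: T-O =  5 → F
  i=23: M-A = 12 → M
  i=24: I-D =  5 → F
  i=25: C-P = 13 → N
  i=26: B-C = 25 → Z
  i=27: V-W = 25 → Z
  i=28: D-U =  9 → J
  i=29: B-W =  5 → F
  i=30: V-J = 12 → M
  i=31: U-P =  5 → F
  shifts repeat with period 7: JFMFNZZ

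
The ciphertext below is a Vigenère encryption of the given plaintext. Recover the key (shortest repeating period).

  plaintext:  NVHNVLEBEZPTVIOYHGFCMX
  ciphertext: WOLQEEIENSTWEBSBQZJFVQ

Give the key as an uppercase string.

JTED

  i= 0: W-N =  9 → J
  i= 1: O-V = 19 → T
  i= 2: L-H =  4 → E
  i= 3: Q-N =  3 → D
  i= 4: E-V =  9 → J
  i= 5: E-L = 19 → T
  i= 6: I-E =  4 → E
  i= 7: E-B =  3 → D
  i= 8: N-E =  9 → J
  i= 9: S-Z = 19 → T
  i=10: T-P =  4 → E
  i=11: W-T =  3 → D
  i=12: E-V =  9 → J
  i=13: B-I = 19 → T
  i=14: S-O =  4 → E
  i=15: B-Y =  3 → D
  i=16: Q-H =  9 → J
  i=17: Z-G = 19 → T
  i=18: J-F =  4 → E
  i=19: F-C =  3 → D
  i=20: V-M =  9 → J
  i=21: Q-X = 19 → T
  shifts repeat with period 4: JTED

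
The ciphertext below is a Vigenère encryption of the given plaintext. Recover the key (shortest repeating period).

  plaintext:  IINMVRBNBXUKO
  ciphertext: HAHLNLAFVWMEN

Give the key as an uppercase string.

  i= 0: H-I = 25 → Z
  i= 1: A-I = 18 → S
  i= 2: H-N = 20 → U
  i= 3: L-M = 25 → Z
  i= 4: N-V = 18 → S
  i= 5: L-R = 20 → U
  i= 6: A-B = 25 → Z
  i= 7: F-N = 18 → S
  i= 8: V-B = 20 → U
  i= 9: W-X = 25 → Z
  i=10: M-U = 18 → S
  i=11: E-K = 20 → U
  i=12: N-O = 25 → Z
  shifts repeat with period 3: ZSU

ZSU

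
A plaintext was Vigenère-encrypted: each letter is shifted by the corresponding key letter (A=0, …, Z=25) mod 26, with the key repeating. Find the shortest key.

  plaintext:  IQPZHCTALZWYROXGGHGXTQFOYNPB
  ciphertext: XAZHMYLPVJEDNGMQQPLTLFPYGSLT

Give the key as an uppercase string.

PKKIFWS

  i= 0: X-I = 15 → P
  i= 1: A-Q = 10 → K
  i= 2: Z-P = 10 → K
  i= 3: H-Z =  8 → I
  i= 4: M-H =  5 → F
  i= 5: Y-C = 22 → W
  i= 6: L-T = 18 → S
  i= 7: P-A = 15 → P
  i= 8: V-L = 10 → K
  i= 9: J-Z = 10 → K
  i=10: E-W =  8 → I
  i=11: D-Y =  5 → F
  i=12: N-R = 22 → W
  i=13: G-O = 18 → S
  i=14: M-X = 15 → P
  i=15: Q-G = 10 → K
  i=16: Q-G = 10 → K
  i=17: P-H =  8 → I
  i=18: L-G =  5 → F
  i=19: T-X = 22 → W
  i=20: L-T = 18 → S
  i=21: F-Q = 15 → P
  i=22: P-F = 10 → K
  i=23: Y-O = 10 → K
  i=24: G-Y =  8 → I
  i=25: S-N =  5 → F
  i=26: L-P = 22 → W
  i=27: T-B = 18 → S
  shifts repeat with period 7: PKKIFWS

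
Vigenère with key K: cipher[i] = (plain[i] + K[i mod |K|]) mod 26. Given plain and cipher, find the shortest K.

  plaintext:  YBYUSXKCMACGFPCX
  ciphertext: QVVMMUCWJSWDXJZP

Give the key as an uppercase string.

  i= 0: Q-Y = 18 → S
  i= 1: V-B = 20 → U
  i= 2: V-Y = 23 → X
  i= 3: M-U = 18 → S
  i= 4: M-S = 20 → U
  i= 5: U-X = 23 → X
  i= 6: C-K = 18 → S
  i= 7: W-C = 20 → U
  i= 8: J-M = 23 → X
  i= 9: S-A = 18 → S
  i=10: W-C = 20 → U
  i=11: D-G = 23 → X
  i=12: X-F = 18 → S
  i=13: J-P = 20 → U
  i=14: Z-C = 23 → X
  i=15: P-X = 18 → S
  shifts repeat with period 3: SUX

SUX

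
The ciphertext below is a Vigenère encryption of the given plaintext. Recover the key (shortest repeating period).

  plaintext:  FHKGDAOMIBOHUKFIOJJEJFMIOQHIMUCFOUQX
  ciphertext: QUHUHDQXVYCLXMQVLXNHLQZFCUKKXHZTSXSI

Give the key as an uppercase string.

  i= 0: Q-F = 11 → L
  i= 1: U-H = 13 → N
  i= 2: H-K = 23 → X
  i= 3: U-G = 14 → O
  i= 4: H-D =  4 → E
  i= 5: D-A =  3 → D
  i= 6: Q-O =  2 → C
  i= 7: X-M = 11 → L
  i= 8: V-I = 13 → N
  i= 9: Y-B = 23 → X
  i=10: C-O = 14 → O
  i=11: L-H =  4 → E
  i=12: X-U =  3 → D
  i=13: M-K =  2 → C
  i=14: Q-F = 11 → L
  i=15: V-I = 13 → N
  i=16: L-O = 23 → X
  i=17: X-J = 14 → O
  i=18: N-J =  4 → E
  i=19: H-E =  3 → D
  i=20: L-J =  2 → C
  i=21: Q-F = 11 → L
  i=22: Z-M = 13 → N
  i=23: F-I = 23 → X
  i=24: C-O = 14 → O
  i=25: U-Q =  4 → E
  i=26: K-H =  3 → D
  i=27: K-I =  2 → C
  i=28: X-M = 11 → L
  i=29: H-U = 13 → N
  i=30: Z-C = 23 → X
  i=31: T-F = 14 → O
  i=32: S-O =  4 → E
  i=33: X-U =  3 → D
  i=34: S-Q =  2 → C
  i=35: I-X = 11 → L
  shifts repeat with period 7: LNXOEDC

LNXOEDC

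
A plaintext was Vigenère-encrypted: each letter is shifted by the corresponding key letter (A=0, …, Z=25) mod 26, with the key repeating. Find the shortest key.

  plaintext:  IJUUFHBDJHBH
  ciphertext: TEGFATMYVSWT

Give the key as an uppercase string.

LVM

  i= 0: T-I = 11 → L
  i= 1: E-J = 21 → V
  i= 2: G-U = 12 → M
  i= 3: F-U = 11 → L
  i= 4: A-F = 21 → V
  i= 5: T-H = 12 → M
  i= 6: M-B = 11 → L
  i= 7: Y-D = 21 → V
  i= 8: V-J = 12 → M
  i= 9: S-H = 11 → L
  i=10: W-B = 21 → V
  i=11: T-H = 12 → M
  shifts repeat with period 3: LVM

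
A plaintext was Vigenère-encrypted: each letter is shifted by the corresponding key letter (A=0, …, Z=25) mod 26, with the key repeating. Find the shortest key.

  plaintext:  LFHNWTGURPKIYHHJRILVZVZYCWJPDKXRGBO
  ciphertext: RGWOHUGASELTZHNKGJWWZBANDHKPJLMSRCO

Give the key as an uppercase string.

GBPBLBA

  i= 0: R-L =  6 → G
  i= 1: G-F =  1 → B
  i= 2: W-H = 15 → P
  i= 3: O-N =  1 → B
  i= 4: H-W = 11 → L
  i= 5: U-T =  1 → B
  i= 6: G-G =  0 → A
  i= 7: A-U =  6 → G
  i= 8: S-R =  1 → B
  i= 9: E-P = 15 → P
  i=10: L-K =  1 → B
  i=11: T-I = 11 → L
  i=12: Z-Y =  1 → B
  i=13: H-H =  0 → A
  i=14: N-H =  6 → G
  i=15: K-J =  1 → B
  i=16: G-R = 15 → P
  i=17: J-I =  1 → B
  i=18: W-L = 11 → L
  i=19: W-V =  1 → B
  i=20: Z-Z =  0 → A
  i=21: B-V =  6 → G
  i=22: A-Z =  1 → B
  i=23: N-Y = 15 → P
  i=24: D-C =  1 → B
  i=25: H-W = 11 → L
  i=26: K-J =  1 → B
  i=27: P-P =  0 → A
  i=28: J-D =  6 → G
  i=29: L-K =  1 → B
  i=30: M-X = 15 → P
  i=31: S-R =  1 → B
  i=32: R-G = 11 → L
  i=33: C-B =  1 → B
  i=34: O-O =  0 → A
  shifts repeat with period 7: GBPBLBA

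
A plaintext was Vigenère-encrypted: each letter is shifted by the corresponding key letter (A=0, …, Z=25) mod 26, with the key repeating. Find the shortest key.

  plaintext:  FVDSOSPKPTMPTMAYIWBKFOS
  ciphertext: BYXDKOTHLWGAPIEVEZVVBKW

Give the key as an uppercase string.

  i= 0: B-F = 22 → W
  i= 1: Y-V =  3 → D
  i= 2: X-D = 20 → U
  i= 3: D-S = 11 → L
  i= 4: K-O = 22 → W
  i= 5: O-S = 22 → W
  i= 6: T-P =  4 → E
  i= 7: H-K = 23 → X
  i= 8: L-P = 22 → W
  i= 9: W-T =  3 → D
  i=10: G-M = 20 → U
  i=11: A-P = 11 → L
  i=12: P-T = 22 → W
  i=13: I-M = 22 → W
  i=14: E-A =  4 → E
  i=15: V-Y = 23 → X
  i=16: E-I = 22 → W
  i=17: Z-W =  3 → D
  i=18: V-B = 20 → U
  i=19: V-K = 11 → L
  i=20: B-F = 22 → W
  i=21: K-O = 22 → W
  i=22: W-S =  4 → E
  shifts repeat with period 8: WDULWWEX

WDULWWEX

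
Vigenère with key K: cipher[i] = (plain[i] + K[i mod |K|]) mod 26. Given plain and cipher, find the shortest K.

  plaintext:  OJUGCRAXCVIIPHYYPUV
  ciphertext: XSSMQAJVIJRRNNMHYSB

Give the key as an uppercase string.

  i= 0: X-O =  9 → J
  i= 1: S-J =  9 → J
  i= 2: S-U = 24 → Y
  i= 3: M-G =  6 → G
  i= 4: Q-C = 14 → O
  i= 5: A-R =  9 → J
  i= 6: J-A =  9 → J
  i= 7: V-X = 24 → Y
  i= 8: I-C =  6 → G
  i= 9: J-V = 14 → O
  i=10: R-I =  9 → J
  i=11: R-I =  9 → J
  i=12: N-P = 24 → Y
  i=13: N-H =  6 → G
  i=14: M-Y = 14 → O
  i=15: H-Y =  9 → J
  i=16: Y-P =  9 → J
  i=17: S-U = 24 → Y
  i=18: B-V =  6 → G
  shifts repeat with period 5: JJYGO

JJYGO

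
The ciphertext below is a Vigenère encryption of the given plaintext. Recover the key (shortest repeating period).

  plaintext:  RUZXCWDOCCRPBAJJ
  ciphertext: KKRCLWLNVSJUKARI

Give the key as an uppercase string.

TQSFJAIZ

  i= 0: K-R = 19 → T
  i= 1: K-U = 16 → Q
  i= 2: R-Z = 18 → S
  i= 3: C-X =  5 → F
  i= 4: L-C =  9 → J
  i= 5: W-W =  0 → A
  i= 6: L-D =  8 → I
  i= 7: N-O = 25 → Z
  i= 8: V-C = 19 → T
  i= 9: S-C = 16 → Q
  i=10: J-R = 18 → S
  i=11: U-P =  5 → F
  i=12: K-B =  9 → J
  i=13: A-A =  0 → A
  i=14: R-J =  8 → I
  i=15: I-J = 25 → Z
  shifts repeat with period 8: TQSFJAIZ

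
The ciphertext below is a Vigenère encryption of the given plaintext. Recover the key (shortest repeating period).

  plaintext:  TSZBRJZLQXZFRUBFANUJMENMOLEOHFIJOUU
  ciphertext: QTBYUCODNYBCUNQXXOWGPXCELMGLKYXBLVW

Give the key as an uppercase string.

XBCXDTPS

  i= 0: Q-T = 23 → X
  i= 1: T-S =  1 → B
  i= 2: B-Z =  2 → C
  i= 3: Y-B = 23 → X
  i= 4: U-R =  3 → D
  i= 5: C-J = 19 → T
  i= 6: O-Z = 15 → P
  i= 7: D-L = 18 → S
  i= 8: N-Q = 23 → X
  i= 9: Y-X =  1 → B
  i=10: B-Z =  2 → C
  i=11: C-F = 23 → X
  i=12: U-R =  3 → D
  i=13: N-U = 19 → T
  i=14: Q-B = 15 → P
  i=15: X-F = 18 → S
  i=16: X-A = 23 → X
  i=17: O-N =  1 → B
  i=18: W-U =  2 → C
  i=19: G-J = 23 → X
  i=20: P-M =  3 → D
  i=21: X-E = 19 → T
  i=22: C-N = 15 → P
  i=23: E-M = 18 → S
  i=24: L-O = 23 → X
  i=25: M-L =  1 → B
  i=26: G-E =  2 → C
  i=27: L-O = 23 → X
  i=28: K-H =  3 → D
  i=29: Y-F = 19 → T
  i=30: X-I = 15 → P
  i=31: B-J = 18 → S
  i=32: L-O = 23 → X
  i=33: V-U =  1 → B
  i=34: W-U =  2 → C
  shifts repeat with period 8: XBCXDTPS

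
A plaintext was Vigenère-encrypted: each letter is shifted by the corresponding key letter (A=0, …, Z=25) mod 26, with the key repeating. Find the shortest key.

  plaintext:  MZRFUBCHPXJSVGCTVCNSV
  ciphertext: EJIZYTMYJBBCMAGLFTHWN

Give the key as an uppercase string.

SKRUE

  i= 0: E-M = 18 → S
  i= 1: J-Z = 10 → K
  i= 2: I-R = 17 → R
  i= 3: Z-F = 20 → U
  i= 4: Y-U =  4 → E
  i= 5: T-B = 18 → S
  i= 6: M-C = 10 → K
  i= 7: Y-H = 17 → R
  i= 8: J-P = 20 → U
  i= 9: B-X =  4 → E
  i=10: B-J = 18 → S
  i=11: C-S = 10 → K
  i=12: M-V = 17 → R
  i=13: A-G = 20 → U
  i=14: G-C =  4 → E
  i=15: L-T = 18 → S
  i=16: F-V = 10 → K
  i=17: T-C = 17 → R
  i=18: H-N = 20 → U
  i=19: W-S =  4 → E
  i=20: N-V = 18 → S
  shifts repeat with period 5: SKRUE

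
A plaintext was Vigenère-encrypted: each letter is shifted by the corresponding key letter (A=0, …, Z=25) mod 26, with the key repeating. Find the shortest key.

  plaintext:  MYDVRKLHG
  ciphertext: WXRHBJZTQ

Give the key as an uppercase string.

  i= 0: W-M = 10 → K
  i= 1: X-Y = 25 → Z
  i= 2: R-D = 14 → O
  i= 3: H-V = 12 → M
  i= 4: B-R = 10 → K
  i= 5: J-K = 25 → Z
  i= 6: Z-L = 14 → O
  i= 7: T-H = 12 → M
  i= 8: Q-G = 10 → K
  shifts repeat with period 4: KZOM

KZOM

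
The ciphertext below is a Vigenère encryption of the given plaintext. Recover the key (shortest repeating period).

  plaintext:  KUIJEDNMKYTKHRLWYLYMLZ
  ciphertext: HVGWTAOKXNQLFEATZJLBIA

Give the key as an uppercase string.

XBYNP

  i= 0: H-K = 23 → X
  i= 1: V-U =  1 → B
  i= 2: G-I = 24 → Y
  i= 3: W-J = 13 → N
  i= 4: T-E = 15 → P
  i= 5: A-D = 23 → X
  i= 6: O-N =  1 → B
  i= 7: K-M = 24 → Y
  i= 8: X-K = 13 → N
  i= 9: N-Y = 15 → P
  i=10: Q-T = 23 → X
  i=11: L-K =  1 → B
  i=12: F-H = 24 → Y
  i=13: E-R = 13 → N
  i=14: A-L = 15 → P
  i=15: T-W = 23 → X
  i=16: Z-Y =  1 → B
  i=17: J-L = 24 → Y
  i=18: L-Y = 13 → N
  i=19: B-M = 15 → P
  i=20: I-L = 23 → X
  i=21: A-Z =  1 → B
  shifts repeat with period 5: XBYNP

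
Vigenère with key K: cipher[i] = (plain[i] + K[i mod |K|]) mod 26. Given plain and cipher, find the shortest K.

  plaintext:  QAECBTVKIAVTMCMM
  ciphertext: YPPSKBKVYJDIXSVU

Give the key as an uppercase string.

IPLQJ

  i= 0: Y-Q =  8 → I
  i= 1: P-A = 15 → P
  i= 2: P-E = 11 → L
  i= 3: S-C = 16 → Q
  i= 4: K-B =  9 → J
  i= 5: B-T =  8 → I
  i= 6: K-V = 15 → P
  i= 7: V-K = 11 → L
  i= 8: Y-I = 16 → Q
  i= 9: J-A =  9 → J
  i=10: D-V =  8 → I
  i=11: I-T = 15 → P
  i=12: X-M = 11 → L
  i=13: S-C = 16 → Q
  i=14: V-M =  9 → J
  i=15: U-M =  8 → I
  shifts repeat with period 5: IPLQJ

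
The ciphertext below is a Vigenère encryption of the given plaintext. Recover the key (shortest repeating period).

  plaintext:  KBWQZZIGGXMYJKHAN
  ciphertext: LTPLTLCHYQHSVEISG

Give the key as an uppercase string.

BSTVUMU

  i= 0: L-K =  1 → B
  i= 1: T-B = 18 → S
  i= 2: P-W = 19 → T
  i= 3: L-Q = 21 → V
  i= 4: T-Z = 20 → U
  i= 5: L-Z = 12 → M
  i= 6: C-I = 20 → U
  i= 7: H-G =  1 → B
  i= 8: Y-G = 18 → S
  i= 9: Q-X = 19 → T
  i=10: H-M = 21 → V
  i=11: S-Y = 20 → U
  i=12: V-J = 12 → M
  i=13: E-K = 20 → U
  i=14: I-H =  1 → B
  i=15: S-A = 18 → S
  i=16: G-N = 19 → T
  shifts repeat with period 7: BSTVUMU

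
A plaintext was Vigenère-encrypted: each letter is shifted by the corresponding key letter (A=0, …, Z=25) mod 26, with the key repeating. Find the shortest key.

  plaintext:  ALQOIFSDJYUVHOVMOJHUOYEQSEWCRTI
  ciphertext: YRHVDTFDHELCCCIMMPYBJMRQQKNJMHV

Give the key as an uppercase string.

  i= 0: Y-A = 24 → Y
  i= 1: R-L =  6 → G
  i= 2: H-Q = 17 → R
  i= 3: V-O =  7 → H
  i= 4: D-I = 21 → V
  i= 5: T-F = 14 → O
  i= 6: F-S = 13 → N
  i= 7: D-D =  0 → A
  i= 8: H-J = 24 → Y
  i= 9: E-Y =  6 → G
  i=10: L-U = 17 → R
  i=11: C-V =  7 → H
  i=12: C-H = 21 → V
  i=13: C-O = 14 → O
  i=14: I-V = 13 → N
  i=15: M-M =  0 → A
  i=16: M-O = 24 → Y
  i=17: P-J =  6 → G
  i=18: Y-H = 17 → R
  i=19: B-U =  7 → H
  i=20: J-O = 21 → V
  i=21: M-Y = 14 → O
  i=22: R-E = 13 → N
  i=23: Q-Q =  0 → A
  i=24: Q-S = 24 → Y
  i=25: K-E =  6 → G
  i=26: N-W = 17 → R
  i=27: J-C =  7 → H
  i=28: M-R = 21 → V
  i=29: H-T = 14 → O
  i=30: V-I = 13 → N
  shifts repeat with period 8: YGRHVONA

YGRHVONA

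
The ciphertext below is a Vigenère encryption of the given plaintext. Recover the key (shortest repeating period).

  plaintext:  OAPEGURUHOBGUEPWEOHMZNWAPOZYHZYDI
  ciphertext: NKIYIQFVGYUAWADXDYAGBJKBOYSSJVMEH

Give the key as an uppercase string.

  i= 0: N-O = 25 → Z
  i= 1: K-A = 10 → K
  i= 2: I-P = 19 → T
  i= 3: Y-E = 20 → U
  i= 4: I-G =  2 → C
  i= 5: Q-U = 22 → W
  i= 6: F-R = 14 → O
  i= 7: V-U =  1 → B
  i= 8: G-H = 25 → Z
  i= 9: Y-O = 10 → K
  i=10: U-B = 19 → T
  i=11: A-G = 20 → U
  i=12: W-U =  2 → C
  i=13: A-E = 22 → W
  i=14: D-P = 14 → O
  i=15: X-W =  1 → B
  i=16: D-E = 25 → Z
  i=17: Y-O = 10 → K
  i=18: A-H = 19 → T
  i=19: G-M = 20 → U
  i=20: B-Z =  2 → C
  i=21: J-N = 22 → W
  i=22: K-W = 14 → O
  i=23: B-A =  1 → B
  i=24: O-P = 25 → Z
  i=25: Y-O = 10 → K
  i=26: S-Z = 19 → T
  i=27: S-Y = 20 → U
  i=28: J-H =  2 → C
  i=29: V-Z = 22 → W
  i=30: M-Y = 14 → O
  i=31: E-D =  1 → B
  i=32: H-I = 25 → Z
  shifts repeat with period 8: ZKTUCWOB

ZKTUCWOB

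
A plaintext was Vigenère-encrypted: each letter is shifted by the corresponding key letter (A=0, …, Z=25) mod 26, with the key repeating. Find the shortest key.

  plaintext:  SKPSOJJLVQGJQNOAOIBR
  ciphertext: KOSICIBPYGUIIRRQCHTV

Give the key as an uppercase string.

  i= 0: K-S = 18 → S
  i= 1: O-K =  4 → E
  i= 2: S-P =  3 → D
  i= 3: I-S = 16 → Q
  i= 4: C-O = 14 → O
  i= 5: I-J = 25 → Z
  i= 6: B-J = 18 → S
  i= 7: P-L =  4 → E
  i= 8: Y-V =  3 → D
  i= 9: G-Q = 16 → Q
  i=10: U-G = 14 → O
  i=11: I-J = 25 → Z
  i=12: I-Q = 18 → S
  i=13: R-N =  4 → E
  i=14: R-O =  3 → D
  i=15: Q-A = 16 → Q
  i=16: C-O = 14 → O
  i=17: H-I = 25 → Z
  i=18: T-B = 18 → S
  i=19: V-R =  4 → E
  shifts repeat with period 6: SEDQOZ

SEDQOZ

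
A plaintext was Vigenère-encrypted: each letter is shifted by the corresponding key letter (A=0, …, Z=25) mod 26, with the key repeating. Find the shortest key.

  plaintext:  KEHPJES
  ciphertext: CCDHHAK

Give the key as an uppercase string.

SYW

  i= 0: C-K = 18 → S
  i= 1: C-E = 24 → Y
  i= 2: D-H = 22 → W
  i= 3: H-P = 18 → S
  i= 4: H-J = 24 → Y
  i= 5: A-E = 22 → W
  i= 6: K-S = 18 → S
  shifts repeat with period 3: SYW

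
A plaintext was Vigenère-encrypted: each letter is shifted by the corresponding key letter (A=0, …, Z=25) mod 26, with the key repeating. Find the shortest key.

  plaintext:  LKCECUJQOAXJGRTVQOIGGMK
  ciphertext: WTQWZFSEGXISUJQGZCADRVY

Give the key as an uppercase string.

LJOSX

  i= 0: W-L = 11 → L
  i= 1: T-K =  9 → J
  i= 2: Q-C = 14 → O
  i= 3: W-E = 18 → S
  i= 4: Z-C = 23 → X
  i= 5: F-U = 11 → L
  i= 6: S-J =  9 → J
  i= 7: E-Q = 14 → O
  i= 8: G-O = 18 → S
  i= 9: X-A = 23 → X
  i=10: I-X = 11 → L
  i=11: S-J =  9 → J
  i=12: U-G = 14 → O
  i=13: J-R = 18 → S
  i=14: Q-T = 23 → X
  i=15: G-V = 11 → L
  i=16: Z-Q =  9 → J
  i=17: C-O = 14 → O
  i=18: A-I = 18 → S
  i=19: D-G = 23 → X
  i=20: R-G = 11 → L
  i=21: V-M =  9 → J
  i=22: Y-K = 14 → O
  shifts repeat with period 5: LJOSX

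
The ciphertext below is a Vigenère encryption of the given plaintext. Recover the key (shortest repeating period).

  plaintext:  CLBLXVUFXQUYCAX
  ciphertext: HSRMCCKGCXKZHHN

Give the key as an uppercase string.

FHQB

  i= 0: H-C =  5 → F
  i= 1: S-L =  7 → H
  i= 2: R-B = 16 → Q
  i= 3: M-L =  1 → B
  i= 4: C-X =  5 → F
  i= 5: C-V =  7 → H
  i= 6: K-U = 16 → Q
  i= 7: G-F =  1 → B
  i= 8: C-X =  5 → F
  i= 9: X-Q =  7 → H
  i=10: K-U = 16 → Q
  i=11: Z-Y =  1 → B
  i=12: H-C =  5 → F
  i=13: H-A =  7 → H
  i=14: N-X = 16 → Q
  shifts repeat with period 4: FHQB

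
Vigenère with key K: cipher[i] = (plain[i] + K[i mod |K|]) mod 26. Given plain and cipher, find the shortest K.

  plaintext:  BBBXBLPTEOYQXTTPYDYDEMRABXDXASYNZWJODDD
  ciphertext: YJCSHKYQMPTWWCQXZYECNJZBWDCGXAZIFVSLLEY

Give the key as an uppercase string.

XIBVGZJ

  i= 0: Y-B = 23 → X
  i= 1: J-B =  8 → I
  i= 2: C-B =  1 → B
  i= 3: S-X = 21 → V
  i= 4: H-B =  6 → G
  i= 5: K-L = 25 → Z
  i= 6: Y-P =  9 → J
  i= 7: Q-T = 23 → X
  i= 8: M-E =  8 → I
  i= 9: P-O =  1 → B
  i=10: T-Y = 21 → V
  i=11: W-Q =  6 → G
  i=12: W-X = 25 → Z
  i=13: C-T =  9 → J
  i=14: Q-T = 23 → X
  i=15: X-P =  8 → I
  i=16: Z-Y =  1 → B
  i=17: Y-D = 21 → V
  i=18: E-Y =  6 → G
  i=19: C-D = 25 → Z
  i=20: N-E =  9 → J
  i=21: J-M = 23 → X
  i=22: Z-R =  8 → I
  i=23: B-A =  1 → B
  i=24: W-B = 21 → V
  i=25: D-X =  6 → G
  i=26: C-D = 25 → Z
  i=27: G-X =  9 → J
  i=28: X-A = 23 → X
  i=29: A-S =  8 → I
  i=30: Z-Y =  1 → B
  i=31: I-N = 21 → V
  i=32: F-Z =  6 → G
  i=33: V-W = 25 → Z
  i=34: S-J =  9 → J
  i=35: L-O = 23 → X
  i=36: L-D =  8 → I
  i=37: E-D =  1 → B
  i=38: Y-D = 21 → V
  shifts repeat with period 7: XIBVGZJ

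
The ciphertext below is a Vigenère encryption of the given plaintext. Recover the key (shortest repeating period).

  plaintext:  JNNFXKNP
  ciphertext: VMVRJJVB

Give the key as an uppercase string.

MZIM

  i= 0: V-J = 12 → M
  i= 1: M-N = 25 → Z
  i= 2: V-N =  8 → I
  i= 3: R-F = 12 → M
  i= 4: J-X = 12 → M
  i= 5: J-K = 25 → Z
  i= 6: V-N =  8 → I
  i= 7: B-P = 12 → M
  shifts repeat with period 4: MZIM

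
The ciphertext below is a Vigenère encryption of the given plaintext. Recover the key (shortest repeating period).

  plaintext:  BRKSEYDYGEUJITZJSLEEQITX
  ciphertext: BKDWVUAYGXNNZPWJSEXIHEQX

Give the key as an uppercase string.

  i= 0: B-B =  0 → A
  i= 1: K-R = 19 → T
  i= 2: D-K = 19 → T
  i= 3: W-S =  4 → E
  i= 4: V-E = 17 → R
  i= 5: U-Y = 22 → W
  i= 6: A-D = 23 → X
  i= 7: Y-Y =  0 → A
  i= 8: G-G =  0 → A
  i= 9: X-E = 19 → T
  i=10: N-U = 19 → T
  i=11: N-J =  4 → E
  i=12: Z-I = 17 → R
  i=13: P-T = 22 → W
  i=14: W-Z = 23 → X
  i=15: J-J =  0 → A
  i=16: S-S =  0 → A
  i=17: E-L = 19 → T
  i=18: X-E = 19 → T
  i=19: I-E =  4 → E
  i=20: H-Q = 17 → R
  i=21: E-I = 22 → W
  i=22: Q-T = 23 → X
  i=23: X-X =  0 → A
  shifts repeat with period 8: ATTERWXA

ATTERWXA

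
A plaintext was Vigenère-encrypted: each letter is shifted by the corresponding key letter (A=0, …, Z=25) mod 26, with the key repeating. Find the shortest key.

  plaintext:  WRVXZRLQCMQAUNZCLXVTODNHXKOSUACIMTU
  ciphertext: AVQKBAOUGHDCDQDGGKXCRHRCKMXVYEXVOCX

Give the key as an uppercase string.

  i= 0: A-W =  4 → E
  i= 1: V-R =  4 → E
  i= 2: Q-V = 21 → V
  i= 3: K-X = 13 → N
  i= 4: B-Z =  2 → C
  i= 5: A-R =  9 → J
  i= 6: O-L =  3 → D
  i= 7: U-Q =  4 → E
  i= 8: G-C =  4 → E
  i= 9: H-M = 21 → V
  i=10: D-Q = 13 → N
  i=11: C-A =  2 → C
  i=12: D-U =  9 → J
  i=13: Q-N =  3 → D
  i=14: D-Z =  4 → E
  i=15: G-C =  4 → E
  i=16: G-L = 21 → V
  i=17: K-X = 13 → N
  i=18: X-V =  2 → C
  i=19: C-T =  9 → J
  i=20: R-O =  3 → D
  i=21: H-D =  4 → E
  i=22: R-N =  4 → E
  i=23: C-H = 21 → V
  i=24: K-X = 13 → N
  i=25: M-K =  2 → C
  i=26: X-O =  9 → J
  i=27: V-S =  3 → D
  i=28: Y-U =  4 → E
  i=29: E-A =  4 → E
  i=30: X-C = 21 → V
  i=31: V-I = 13 → N
  i=32: O-M =  2 → C
  i=33: C-T =  9 → J
  i=34: X-U =  3 → D
  shifts repeat with period 7: EEVNCJD

EEVNCJD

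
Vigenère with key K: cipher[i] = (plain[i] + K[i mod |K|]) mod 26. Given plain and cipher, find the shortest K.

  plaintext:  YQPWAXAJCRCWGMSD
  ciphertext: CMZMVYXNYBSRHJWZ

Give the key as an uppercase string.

EWKQVBX

  i= 0: C-Y =  4 → E
  i= 1: M-Q = 22 → W
  i= 2: Z-P = 10 → K
  i= 3: M-W = 16 → Q
  i= 4: V-A = 21 → V
  i= 5: Y-X =  1 → B
  i= 6: X-A = 23 → X
  i= 7: N-J =  4 → E
  i= 8: Y-C = 22 → W
  i= 9: B-R = 10 → K
  i=10: S-C = 16 → Q
  i=11: R-W = 21 → V
  i=12: H-G =  1 → B
  i=13: J-M = 23 → X
  i=14: W-S =  4 → E
  i=15: Z-D = 22 → W
  shifts repeat with period 7: EWKQVBX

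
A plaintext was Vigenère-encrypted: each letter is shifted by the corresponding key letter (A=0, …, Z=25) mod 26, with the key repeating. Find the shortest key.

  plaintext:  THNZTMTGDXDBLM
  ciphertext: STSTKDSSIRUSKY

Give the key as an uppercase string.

ZMFURR

  i= 0: S-T = 25 → Z
  i= 1: T-H = 12 → M
  i= 2: S-N =  5 → F
  i= 3: T-Z = 20 → U
  i= 4: K-T = 17 → R
  i= 5: D-M = 17 → R
  i= 6: S-T = 25 → Z
  i= 7: S-G = 12 → M
  i= 8: I-D =  5 → F
  i= 9: R-X = 20 → U
  i=10: U-D = 17 → R
  i=11: S-B = 17 → R
  i=12: K-L = 25 → Z
  i=13: Y-M = 12 → M
  shifts repeat with period 6: ZMFURR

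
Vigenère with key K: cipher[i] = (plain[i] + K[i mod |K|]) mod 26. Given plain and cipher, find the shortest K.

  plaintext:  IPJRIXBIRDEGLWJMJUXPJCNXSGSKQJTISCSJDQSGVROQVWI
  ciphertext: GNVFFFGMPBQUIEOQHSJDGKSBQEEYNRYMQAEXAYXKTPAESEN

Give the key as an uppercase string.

YYMOXIFE

  i= 0: G-I = 24 → Y
  i= 1: N-P = 24 → Y
  i= 2: V-J = 12 → M
  i= 3: F-R = 14 → O
  i= 4: F-I = 23 → X
  i= 5: F-X =  8 → I
  i= 6: G-B =  5 → F
  i= 7: M-I =  4 → E
  i= 8: P-R = 24 → Y
  i= 9: B-D = 24 → Y
  i=10: Q-E = 12 → M
  i=11: U-G = 14 → O
  i=12: I-L = 23 → X
  i=13: E-W =  8 → I
  i=14: O-J =  5 → F
  i=15: Q-M =  4 → E
  i=16: H-J = 24 → Y
  i=17: S-U = 24 → Y
  i=18: J-X = 12 → M
  i=19: D-P = 14 → O
  i=20: G-J = 23 → X
  i=21: K-C =  8 → I
  i=22: S-N =  5 → F
  i=23: B-X =  4 → E
  i=24: Q-S = 24 → Y
  i=25: E-G = 24 → Y
  i=26: E-S = 12 → M
  i=27: Y-K = 14 → O
  i=28: N-Q = 23 → X
  i=29: R-J =  8 → I
  i=30: Y-T =  5 → F
  i=31: M-I =  4 → E
  i=32: Q-S = 24 → Y
  i=33: A-C = 24 → Y
  i=34: E-S = 12 → M
  i=35: X-J = 14 → O
  i=36: A-D = 23 → X
  i=37: Y-Q =  8 → I
  i=38: X-S =  5 → F
  i=39: K-G =  4 → E
  i=40: T-V = 24 → Y
  i=41: P-R = 24 → Y
  i=42: A-O = 12 → M
  i=43: E-Q = 14 → O
  i=44: S-V = 23 → X
  i=45: E-W =  8 → I
  i=46: N-I =  5 → F
  shifts repeat with period 8: YYMOXIFE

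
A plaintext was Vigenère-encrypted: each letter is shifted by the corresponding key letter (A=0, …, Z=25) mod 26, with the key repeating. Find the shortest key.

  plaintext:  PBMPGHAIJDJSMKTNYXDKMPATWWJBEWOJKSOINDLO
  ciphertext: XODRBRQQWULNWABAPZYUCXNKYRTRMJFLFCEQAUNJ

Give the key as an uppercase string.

INRCVKQ

  i= 0: X-P =  8 → I
  i= 1: O-B = 13 → N
  i= 2: D-M = 17 → R
  i= 3: R-P =  2 → C
  i= 4: B-G = 21 → V
  i= 5: R-H = 10 → K
  i= 6: Q-A = 16 → Q
  i= 7: Q-I =  8 → I
  i= 8: W-J = 13 → N
  i= 9: U-D = 17 → R
  i=10: L-J =  2 → C
  i=11: N-S = 21 → V
  i=12: W-M = 10 → K
  i=13: A-K = 16 → Q
  i=14: B-T =  8 → I
  i=15: A-N = 13 → N
  i=16: P-Y = 17 → R
  i=17: Z-X =  2 → C
  i=18: Y-D = 21 → V
  i=19: U-K = 10 → K
  i=20: C-M = 16 → Q
  i=21: X-P =  8 → I
  i=22: N-A = 13 → N
  i=23: K-T = 17 → R
  i=24: Y-W =  2 → C
  i=25: R-W = 21 → V
  i=26: T-J = 10 → K
  i=27: R-B = 16 → Q
  i=28: M-E =  8 → I
  i=29: J-W = 13 → N
  i=30: F-O = 17 → R
  i=31: L-J =  2 → C
  i=32: F-K = 21 → V
  i=33: C-S = 10 → K
  i=34: E-O = 16 → Q
  i=35: Q-I =  8 → I
  i=36: A-N = 13 → N
  i=37: U-D = 17 → R
  i=38: N-L =  2 → C
  i=39: J-O = 21 → V
  shifts repeat with period 7: INRCVKQ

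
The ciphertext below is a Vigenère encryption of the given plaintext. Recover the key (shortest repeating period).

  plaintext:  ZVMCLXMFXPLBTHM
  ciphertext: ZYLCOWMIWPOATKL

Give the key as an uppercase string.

  i= 0: Z-Z =  0 → A
  i= 1: Y-V =  3 → D
  i= 2: L-M = 25 → Z
  i= 3: C-C =  0 → A
  i= 4: O-L =  3 → D
  i= 5: W-X = 25 → Z
  i= 6: M-M =  0 → A
  i= 7: I-F =  3 → D
  i= 8: W-X = 25 → Z
  i= 9: P-P =  0 → A
  i=10: O-L =  3 → D
  i=11: A-B = 25 → Z
  i=12: T-T =  0 → A
  i=13: K-H =  3 → D
  i=14: L-M = 25 → Z
  shifts repeat with period 3: ADZ

ADZ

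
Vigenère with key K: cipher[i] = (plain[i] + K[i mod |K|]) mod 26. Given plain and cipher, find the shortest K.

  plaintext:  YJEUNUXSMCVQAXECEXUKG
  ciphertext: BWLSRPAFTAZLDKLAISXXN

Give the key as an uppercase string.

DNHYEV

  i= 0: B-Y =  3 → D
  i= 1: W-J = 13 → N
  i= 2: L-E =  7 → H
  i= 3: S-U = 24 → Y
  i= 4: R-N =  4 → E
  i= 5: P-U = 21 → V
  i= 6: A-X =  3 → D
  i= 7: F-S = 13 → N
  i= 8: T-M =  7 → H
  i= 9: A-C = 24 → Y
  i=10: Z-V =  4 → E
  i=11: L-Q = 21 → V
  i=12: D-A =  3 → D
  i=13: K-X = 13 → N
  i=14: L-E =  7 → H
  i=15: A-C = 24 → Y
  i=16: I-E =  4 → E
  i=17: S-X = 21 → V
  i=18: X-U =  3 → D
  i=19: X-K = 13 → N
  i=20: N-G =  7 → H
  shifts repeat with period 6: DNHYEV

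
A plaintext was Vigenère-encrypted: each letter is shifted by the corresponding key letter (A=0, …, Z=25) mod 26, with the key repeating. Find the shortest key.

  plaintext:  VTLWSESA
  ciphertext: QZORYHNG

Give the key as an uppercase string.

VGD

  i= 0: Q-V = 21 → V
  i= 1: Z-T =  6 → G
  i= 2: O-L =  3 → D
  i= 3: R-W = 21 → V
  i= 4: Y-S =  6 → G
  i= 5: H-E =  3 → D
  i= 6: N-S = 21 → V
  i= 7: G-A =  6 → G
  shifts repeat with period 3: VGD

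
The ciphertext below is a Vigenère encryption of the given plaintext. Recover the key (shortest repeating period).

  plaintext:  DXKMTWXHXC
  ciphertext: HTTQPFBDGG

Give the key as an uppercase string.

EWJ

  i= 0: H-D =  4 → E
  i= 1: T-X = 22 → W
  i= 2: T-K =  9 → J
  i= 3: Q-M =  4 → E
  i= 4: P-T = 22 → W
  i= 5: F-W =  9 → J
  i= 6: B-X =  4 → E
  i= 7: D-H = 22 → W
  i= 8: G-X =  9 → J
  i= 9: G-C =  4 → E
  shifts repeat with period 3: EWJ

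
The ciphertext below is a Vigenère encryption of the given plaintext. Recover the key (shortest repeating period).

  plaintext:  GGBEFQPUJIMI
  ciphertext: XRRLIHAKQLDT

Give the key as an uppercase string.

RLQHD

  i= 0: X-G = 17 → R
  i= 1: R-G = 11 → L
  i= 2: R-B = 16 → Q
  i= 3: L-E =  7 → H
  i= 4: I-F =  3 → D
  i= 5: H-Q = 17 → R
  i= 6: A-P = 11 → L
  i= 7: K-U = 16 → Q
  i= 8: Q-J =  7 → H
  i= 9: L-I =  3 → D
  i=10: D-M = 17 → R
  i=11: T-I = 11 → L
  shifts repeat with period 5: RLQHD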